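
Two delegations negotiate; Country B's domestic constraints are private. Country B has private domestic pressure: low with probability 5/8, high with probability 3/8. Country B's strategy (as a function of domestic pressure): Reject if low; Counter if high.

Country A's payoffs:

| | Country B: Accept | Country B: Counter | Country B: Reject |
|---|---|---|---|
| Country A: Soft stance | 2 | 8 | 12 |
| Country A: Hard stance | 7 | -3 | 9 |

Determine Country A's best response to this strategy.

E[Soft stance] = 5/8·(12) + 3/8·(8) = 21/2
E[Hard stance] = 5/8·(9) + 3/8·(-3) = 9/2
Best response: Soft stance (21/2 is the largest).

Soft stance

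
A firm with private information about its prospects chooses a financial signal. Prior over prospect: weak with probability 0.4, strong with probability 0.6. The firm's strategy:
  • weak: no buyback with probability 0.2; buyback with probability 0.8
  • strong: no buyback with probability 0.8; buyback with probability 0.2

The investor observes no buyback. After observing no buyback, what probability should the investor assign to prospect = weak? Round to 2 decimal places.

Apply Bayes' rule using the sender's strategy as the likelihood.
P(no buyback) = 0.4·0.2 + 0.6·0.8 = 0.56
P(weak | no buyback) = (0.4·0.2) / 0.56 = 0.08 / 0.56 = 0.142857

0.14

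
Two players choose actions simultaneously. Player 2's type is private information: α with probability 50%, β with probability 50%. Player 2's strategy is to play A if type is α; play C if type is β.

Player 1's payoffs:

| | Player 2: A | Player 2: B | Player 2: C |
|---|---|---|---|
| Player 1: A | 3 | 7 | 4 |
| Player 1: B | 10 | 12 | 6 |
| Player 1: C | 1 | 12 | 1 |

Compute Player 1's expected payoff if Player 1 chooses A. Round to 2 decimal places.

3.50

E[A] = 0.5·3 + 0.5·4 = 1.5 + 2 = 3.5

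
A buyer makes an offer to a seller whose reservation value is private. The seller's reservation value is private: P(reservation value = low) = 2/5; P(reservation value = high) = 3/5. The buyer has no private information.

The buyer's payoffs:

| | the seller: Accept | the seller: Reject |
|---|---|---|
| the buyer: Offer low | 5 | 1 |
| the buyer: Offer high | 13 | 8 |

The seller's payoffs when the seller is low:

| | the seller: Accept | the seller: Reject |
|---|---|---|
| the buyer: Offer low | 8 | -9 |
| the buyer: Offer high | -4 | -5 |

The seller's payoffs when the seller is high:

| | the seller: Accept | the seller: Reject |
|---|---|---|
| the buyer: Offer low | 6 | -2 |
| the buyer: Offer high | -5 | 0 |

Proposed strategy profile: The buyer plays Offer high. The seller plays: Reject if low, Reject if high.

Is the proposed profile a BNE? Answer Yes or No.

A profile is a BNE iff every type of every player is best-responding given beliefs about the other side.
The buyer plays Offer high: E[Offer high] = 2/5·(8) + 3/5·(8) = 8; E[Offer low] = 1. Best-responding. ✓
The seller (reservation value low), facing Offer high: Accept gives -4, Reject gives -5. Proposed Reject is not best — profitable deviation exists. ✗
The seller (reservation value high), facing Offer high: Accept gives -5, Reject gives 0. Proposed Reject is best. ✓

No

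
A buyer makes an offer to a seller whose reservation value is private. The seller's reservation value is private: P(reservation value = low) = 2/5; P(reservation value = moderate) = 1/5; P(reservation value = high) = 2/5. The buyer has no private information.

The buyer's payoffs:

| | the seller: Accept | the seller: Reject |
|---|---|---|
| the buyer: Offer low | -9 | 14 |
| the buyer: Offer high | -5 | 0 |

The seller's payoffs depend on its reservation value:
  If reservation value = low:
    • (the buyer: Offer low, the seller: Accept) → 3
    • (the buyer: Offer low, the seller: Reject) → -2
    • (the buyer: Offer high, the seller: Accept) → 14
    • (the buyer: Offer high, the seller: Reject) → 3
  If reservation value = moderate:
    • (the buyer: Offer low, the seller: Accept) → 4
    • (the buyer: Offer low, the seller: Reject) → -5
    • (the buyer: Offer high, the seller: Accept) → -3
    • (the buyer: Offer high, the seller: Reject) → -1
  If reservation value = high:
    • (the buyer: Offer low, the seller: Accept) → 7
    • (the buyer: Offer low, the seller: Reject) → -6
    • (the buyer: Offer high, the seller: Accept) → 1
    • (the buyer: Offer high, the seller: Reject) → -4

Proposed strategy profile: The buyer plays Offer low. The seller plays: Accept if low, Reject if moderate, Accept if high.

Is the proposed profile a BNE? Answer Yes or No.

A profile is a BNE iff every type of every player is best-responding given beliefs about the other side.
The buyer plays Offer low: E[Offer low] = 2/5·(-9) + 1/5·(14) + 2/5·(-9) = -22/5; E[Offer high] = -4. Not best-responding. ✗
The seller (reservation value low), facing Offer low: Accept gives 3, Reject gives -2. Proposed Accept is best. ✓
The seller (reservation value moderate), facing Offer low: Accept gives 4, Reject gives -5. Proposed Reject is not best — profitable deviation exists. ✗
The seller (reservation value high), facing Offer low: Accept gives 7, Reject gives -6. Proposed Accept is best. ✓

No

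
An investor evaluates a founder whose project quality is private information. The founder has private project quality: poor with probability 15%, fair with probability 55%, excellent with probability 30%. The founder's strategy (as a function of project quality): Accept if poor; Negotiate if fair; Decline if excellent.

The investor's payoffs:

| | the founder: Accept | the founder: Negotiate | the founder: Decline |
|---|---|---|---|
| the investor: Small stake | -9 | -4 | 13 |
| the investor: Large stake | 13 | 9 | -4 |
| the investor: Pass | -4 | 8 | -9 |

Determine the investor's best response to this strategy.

Large stake

E[Small stake] = 0.15·(-9) + 0.55·(-4) + 0.3·(13) = 0.35
E[Large stake] = 0.15·(13) + 0.55·(9) + 0.3·(-4) = 5.7
E[Pass] = 0.15·(-4) + 0.55·(8) + 0.3·(-9) = 1.1
Best response: Large stake (5.7 is the largest).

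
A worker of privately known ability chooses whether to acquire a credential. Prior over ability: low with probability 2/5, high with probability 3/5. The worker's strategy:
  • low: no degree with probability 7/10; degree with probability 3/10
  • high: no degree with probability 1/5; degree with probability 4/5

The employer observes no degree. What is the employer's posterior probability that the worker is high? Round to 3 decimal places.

0.300

P(no degree) = (2/5)·(7/10) + (3/5)·(1/5) = 2/5
P(high | no degree) = ((3/5)·(1/5)) / (2/5) = (3/25) / (2/5) = 3/10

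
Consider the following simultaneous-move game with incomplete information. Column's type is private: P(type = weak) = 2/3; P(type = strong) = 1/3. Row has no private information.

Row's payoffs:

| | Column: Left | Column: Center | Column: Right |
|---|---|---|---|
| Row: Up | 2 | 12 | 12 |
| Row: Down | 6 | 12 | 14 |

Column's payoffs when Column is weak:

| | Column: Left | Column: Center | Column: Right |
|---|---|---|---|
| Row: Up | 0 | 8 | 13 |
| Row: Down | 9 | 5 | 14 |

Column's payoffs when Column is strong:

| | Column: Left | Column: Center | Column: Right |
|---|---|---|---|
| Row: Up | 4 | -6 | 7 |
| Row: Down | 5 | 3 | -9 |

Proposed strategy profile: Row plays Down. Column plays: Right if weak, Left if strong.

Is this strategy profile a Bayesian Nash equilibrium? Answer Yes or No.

Yes

Row plays Down: E[Down] = 2/3·(14) + 1/3·(6) = 34/3; E[Up] = 26/3. Best-responding. ✓
Column (type weak), facing Down: Left gives 9, Center gives 5, Right gives 14. Proposed Right is best. ✓
Column (type strong), facing Down: Left gives 5, Center gives 3, Right gives -9. Proposed Left is best. ✓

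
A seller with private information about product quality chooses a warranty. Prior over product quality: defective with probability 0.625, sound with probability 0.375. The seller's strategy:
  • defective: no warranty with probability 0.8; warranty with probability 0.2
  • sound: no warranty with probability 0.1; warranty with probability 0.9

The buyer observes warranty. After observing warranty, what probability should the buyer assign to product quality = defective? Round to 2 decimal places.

P(warranty) = 0.625·0.2 + 0.375·0.9 = 0.4625
P(defective | warranty) = (0.625·0.2) / 0.4625 = 0.125 / 0.4625 = 0.27027

0.27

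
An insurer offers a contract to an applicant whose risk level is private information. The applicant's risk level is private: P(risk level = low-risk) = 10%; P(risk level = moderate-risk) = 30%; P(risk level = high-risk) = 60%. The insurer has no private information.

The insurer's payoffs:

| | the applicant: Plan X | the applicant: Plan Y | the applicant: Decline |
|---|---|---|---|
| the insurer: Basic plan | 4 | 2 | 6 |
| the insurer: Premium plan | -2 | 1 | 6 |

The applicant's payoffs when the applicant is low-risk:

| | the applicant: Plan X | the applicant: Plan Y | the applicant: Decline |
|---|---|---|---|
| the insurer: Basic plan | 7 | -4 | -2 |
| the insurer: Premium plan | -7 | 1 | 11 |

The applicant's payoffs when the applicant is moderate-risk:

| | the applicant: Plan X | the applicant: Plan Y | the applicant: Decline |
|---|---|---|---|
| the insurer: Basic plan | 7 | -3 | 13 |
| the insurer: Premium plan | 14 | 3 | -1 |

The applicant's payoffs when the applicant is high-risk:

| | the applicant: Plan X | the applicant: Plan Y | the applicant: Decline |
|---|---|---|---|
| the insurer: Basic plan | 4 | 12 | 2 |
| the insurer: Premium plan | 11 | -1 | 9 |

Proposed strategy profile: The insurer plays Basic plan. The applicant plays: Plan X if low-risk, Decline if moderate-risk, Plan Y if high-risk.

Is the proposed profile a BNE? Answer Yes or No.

The insurer plays Basic plan: E[Basic plan] = 0.1·(4) + 0.3·(6) + 0.6·(2) = 3.4; E[Premium plan] = 2.2. Best-responding. ✓
The applicant (risk level low-risk), facing Basic plan: Plan X gives 7, Plan Y gives -4, Decline gives -2. Proposed Plan X is best. ✓
The applicant (risk level moderate-risk), facing Basic plan: Plan X gives 7, Plan Y gives -3, Decline gives 13. Proposed Decline is best. ✓
The applicant (risk level high-risk), facing Basic plan: Plan X gives 4, Plan Y gives 12, Decline gives 2. Proposed Plan Y is best. ✓

Yes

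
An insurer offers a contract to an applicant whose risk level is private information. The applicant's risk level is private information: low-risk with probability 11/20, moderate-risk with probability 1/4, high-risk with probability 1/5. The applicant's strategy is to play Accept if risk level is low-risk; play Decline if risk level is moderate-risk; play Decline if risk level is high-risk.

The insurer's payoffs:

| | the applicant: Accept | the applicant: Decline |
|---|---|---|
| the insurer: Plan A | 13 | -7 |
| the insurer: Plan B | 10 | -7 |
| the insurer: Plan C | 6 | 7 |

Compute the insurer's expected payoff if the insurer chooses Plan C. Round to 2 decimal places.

E[Plan C] = 11/20·6 + 1/4·7 + 1/5·7 = 33/10 + 7/4 + 7/5 = 129/20

6.45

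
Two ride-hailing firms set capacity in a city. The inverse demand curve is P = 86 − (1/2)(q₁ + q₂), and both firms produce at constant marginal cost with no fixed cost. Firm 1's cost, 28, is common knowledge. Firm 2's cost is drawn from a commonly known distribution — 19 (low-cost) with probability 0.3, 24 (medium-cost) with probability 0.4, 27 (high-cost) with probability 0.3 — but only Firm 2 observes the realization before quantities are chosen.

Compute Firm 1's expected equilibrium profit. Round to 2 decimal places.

Type-c best response for Firm 2: q₂(c) = (86 − c) − q₁/2.
Firm 1 maximizes expected profit; its first-order condition is 86 − q₁ − (1/2)E[q₂] − 28 = 0.
Substituting E[q₂] and solving: E[c₂] = 23.4, so q₁ = (86 − 2·28 + 23.4)/(3/2) = 35.6.
E[P] = 86 − (1/2)·(q₁ + E[q₂]) = 45.8; Firm 1's expected profit = (E[P] − 28)·q₁ = (45.8 − 28)·35.6 = 633.68.

633.68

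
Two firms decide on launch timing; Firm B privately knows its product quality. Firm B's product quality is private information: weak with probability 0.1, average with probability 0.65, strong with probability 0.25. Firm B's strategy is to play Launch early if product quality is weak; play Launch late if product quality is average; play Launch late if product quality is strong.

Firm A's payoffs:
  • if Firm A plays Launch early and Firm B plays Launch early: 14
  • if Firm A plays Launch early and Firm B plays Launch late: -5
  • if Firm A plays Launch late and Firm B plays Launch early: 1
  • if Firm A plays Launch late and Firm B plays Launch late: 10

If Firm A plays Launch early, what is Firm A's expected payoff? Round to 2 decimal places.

-3.10

E[Launch early] = 0.1·14 + 0.65·(-5) + 0.25·(-5) = 1.4 + (-3.25) + (-1.25) = -3.1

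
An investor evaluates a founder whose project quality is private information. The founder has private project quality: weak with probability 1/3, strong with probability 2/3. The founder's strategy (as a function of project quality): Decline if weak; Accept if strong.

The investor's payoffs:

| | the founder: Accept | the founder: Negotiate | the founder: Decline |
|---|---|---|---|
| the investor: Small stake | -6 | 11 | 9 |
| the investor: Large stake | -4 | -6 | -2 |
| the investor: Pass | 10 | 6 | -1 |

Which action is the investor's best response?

Pass

Compute the investor's expected payoff for each action, taking the expectation over the founder's type.
E[Small stake] = 1/3·(9) + 2/3·(-6) = -1
E[Large stake] = 1/3·(-2) + 2/3·(-4) = -10/3
E[Pass] = 1/3·(-1) + 2/3·(10) = 19/3
Best response: Pass (19/3 is the largest).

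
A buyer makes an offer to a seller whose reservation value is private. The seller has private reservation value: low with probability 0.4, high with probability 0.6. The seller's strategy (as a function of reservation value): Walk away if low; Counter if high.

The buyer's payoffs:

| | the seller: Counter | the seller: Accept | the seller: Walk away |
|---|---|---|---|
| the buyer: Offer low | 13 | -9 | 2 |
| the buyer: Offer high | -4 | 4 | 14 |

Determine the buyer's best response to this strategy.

Offer low

E[Offer low] = 0.4·(2) + 0.6·(13) = 8.6
E[Offer high] = 0.4·(14) + 0.6·(-4) = 3.2
Best response: Offer low (8.6 is the largest).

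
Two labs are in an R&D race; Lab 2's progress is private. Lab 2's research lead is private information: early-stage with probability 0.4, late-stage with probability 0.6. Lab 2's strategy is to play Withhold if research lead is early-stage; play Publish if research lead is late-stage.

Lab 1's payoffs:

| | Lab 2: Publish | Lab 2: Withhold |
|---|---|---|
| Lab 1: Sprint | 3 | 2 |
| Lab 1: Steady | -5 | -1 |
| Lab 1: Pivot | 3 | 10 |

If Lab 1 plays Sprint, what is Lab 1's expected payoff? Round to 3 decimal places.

2.600

E[Sprint] = 0.4·2 + 0.6·3 = 0.8 + 1.8 = 2.6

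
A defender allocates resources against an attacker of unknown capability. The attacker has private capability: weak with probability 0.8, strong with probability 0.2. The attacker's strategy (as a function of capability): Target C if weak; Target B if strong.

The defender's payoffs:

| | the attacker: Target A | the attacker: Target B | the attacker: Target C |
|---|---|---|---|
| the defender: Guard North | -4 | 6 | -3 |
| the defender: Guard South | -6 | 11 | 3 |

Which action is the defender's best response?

Guard South

Compute the defender's expected payoff for each action, taking the expectation over the attacker's type.
E[Guard North] = 0.8·(-3) + 0.2·(6) = -1.2
E[Guard South] = 0.8·(3) + 0.2·(11) = 4.6
Best response: Guard South (4.6 is the largest).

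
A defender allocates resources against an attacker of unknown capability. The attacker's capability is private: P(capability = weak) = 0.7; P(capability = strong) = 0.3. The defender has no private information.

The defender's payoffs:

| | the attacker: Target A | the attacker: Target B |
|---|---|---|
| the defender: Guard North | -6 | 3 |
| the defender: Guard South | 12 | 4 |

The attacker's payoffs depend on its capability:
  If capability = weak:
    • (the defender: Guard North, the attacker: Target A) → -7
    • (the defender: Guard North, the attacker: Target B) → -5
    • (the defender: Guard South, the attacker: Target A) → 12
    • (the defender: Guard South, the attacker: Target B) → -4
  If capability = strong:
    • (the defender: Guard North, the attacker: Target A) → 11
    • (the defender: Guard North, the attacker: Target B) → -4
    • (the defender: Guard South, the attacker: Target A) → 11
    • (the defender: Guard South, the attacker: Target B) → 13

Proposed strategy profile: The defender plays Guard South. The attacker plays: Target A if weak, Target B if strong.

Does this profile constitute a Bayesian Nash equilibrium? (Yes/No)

A profile is a BNE iff every type of every player is best-responding given beliefs about the other side.
The defender plays Guard South: E[Guard South] = 0.7·(12) + 0.3·(4) = 9.6; E[Guard North] = -3.3. Best-responding. ✓
The attacker (capability weak), facing Guard South: Target A gives 12, Target B gives -4. Proposed Target A is best. ✓
The attacker (capability strong), facing Guard South: Target A gives 11, Target B gives 13. Proposed Target B is best. ✓

Yes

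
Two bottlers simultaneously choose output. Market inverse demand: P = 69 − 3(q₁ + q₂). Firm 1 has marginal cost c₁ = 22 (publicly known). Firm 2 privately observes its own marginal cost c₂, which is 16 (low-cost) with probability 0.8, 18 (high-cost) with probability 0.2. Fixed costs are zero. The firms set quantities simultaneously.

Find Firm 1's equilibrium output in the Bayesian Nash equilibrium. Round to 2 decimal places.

Type-c best response for Firm 2: q₂(c) = (69 − c)/6 − q₁/2.
Firm 1 maximizes expected profit; its first-order condition is 69 − 6q₁ − 3E[q₂] − 22 = 0.
Substituting E[q₂] and solving: E[c₂] = 16.4, so q₁ = (69 − 2·22 + 16.4)/9 = 4.6.

4.60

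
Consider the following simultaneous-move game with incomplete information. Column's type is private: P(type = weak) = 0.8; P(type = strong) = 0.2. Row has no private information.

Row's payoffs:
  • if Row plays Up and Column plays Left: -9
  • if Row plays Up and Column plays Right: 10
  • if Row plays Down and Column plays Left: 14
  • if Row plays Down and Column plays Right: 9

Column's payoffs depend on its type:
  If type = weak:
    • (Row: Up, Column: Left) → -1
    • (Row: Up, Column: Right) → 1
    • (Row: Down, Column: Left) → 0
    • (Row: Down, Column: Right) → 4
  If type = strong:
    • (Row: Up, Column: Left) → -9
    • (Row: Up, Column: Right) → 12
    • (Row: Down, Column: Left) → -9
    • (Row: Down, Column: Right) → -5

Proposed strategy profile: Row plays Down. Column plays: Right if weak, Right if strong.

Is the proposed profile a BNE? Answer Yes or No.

No

A profile is a BNE iff every type of every player is best-responding given beliefs about the other side.
Row plays Down: E[Down] = 0.8·(9) + 0.2·(9) = 9; E[Up] = 10. Not best-responding. ✗
Column (type weak), facing Down: Left gives 0, Right gives 4. Proposed Right is best. ✓
Column (type strong), facing Down: Left gives -9, Right gives -5. Proposed Right is best. ✓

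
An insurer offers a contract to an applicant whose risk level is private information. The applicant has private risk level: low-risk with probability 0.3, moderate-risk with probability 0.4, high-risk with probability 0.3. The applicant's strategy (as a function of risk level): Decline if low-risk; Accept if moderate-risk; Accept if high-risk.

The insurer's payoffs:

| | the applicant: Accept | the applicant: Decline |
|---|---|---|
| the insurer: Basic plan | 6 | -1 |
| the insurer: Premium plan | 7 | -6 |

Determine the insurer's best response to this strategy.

E[Basic plan] = 0.3·(-1) + 0.4·(6) + 0.3·(6) = 3.9
E[Premium plan] = 0.3·(-6) + 0.4·(7) + 0.3·(7) = 3.1
Best response: Basic plan (3.9 is the largest).

Basic plan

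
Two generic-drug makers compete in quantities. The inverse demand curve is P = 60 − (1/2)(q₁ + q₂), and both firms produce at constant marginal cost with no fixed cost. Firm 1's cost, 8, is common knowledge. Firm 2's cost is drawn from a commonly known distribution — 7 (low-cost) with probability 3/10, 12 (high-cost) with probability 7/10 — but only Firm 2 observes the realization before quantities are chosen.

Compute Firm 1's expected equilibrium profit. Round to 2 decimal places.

Type-c best response for Firm 2: q₂(c) = (60 − c) − q₁/2.
Firm 1 maximizes expected profit; its first-order condition is 60 − q₁ − (1/2)E[q₂] − 8 = 0.
Substituting E[q₂] and solving: E[c₂] = 10.5, so q₁ = (60 − 2·8 + 10.5)/(3/2) = 36.3333.
E[P] = 60 − (1/2)·(q₁ + E[q₂]) = 26.1667; Firm 1's expected profit = (E[P] − 8)·q₁ = (26.1667 − 8)·36.3333 = 660.056.

660.06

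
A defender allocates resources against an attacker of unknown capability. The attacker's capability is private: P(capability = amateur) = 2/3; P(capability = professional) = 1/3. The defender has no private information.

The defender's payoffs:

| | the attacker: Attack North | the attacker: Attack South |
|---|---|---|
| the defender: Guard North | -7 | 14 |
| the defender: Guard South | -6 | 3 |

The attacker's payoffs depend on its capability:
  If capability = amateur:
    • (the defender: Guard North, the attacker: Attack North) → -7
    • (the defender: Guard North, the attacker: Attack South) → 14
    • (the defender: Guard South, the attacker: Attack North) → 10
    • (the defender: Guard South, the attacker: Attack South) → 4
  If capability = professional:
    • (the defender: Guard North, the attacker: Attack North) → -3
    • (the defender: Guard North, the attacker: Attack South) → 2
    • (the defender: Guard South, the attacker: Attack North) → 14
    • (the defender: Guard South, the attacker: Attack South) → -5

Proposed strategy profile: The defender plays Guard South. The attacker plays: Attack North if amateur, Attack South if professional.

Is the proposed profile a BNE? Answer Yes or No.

No

The defender plays Guard South: E[Guard South] = 2/3·(-6) + 1/3·(3) = -3; E[Guard North] = 0. Not best-responding. ✗
The attacker (capability amateur), facing Guard South: Attack North gives 10, Attack South gives 4. Proposed Attack North is best. ✓
The attacker (capability professional), facing Guard South: Attack North gives 14, Attack South gives -5. Proposed Attack South is not best — profitable deviation exists. ✗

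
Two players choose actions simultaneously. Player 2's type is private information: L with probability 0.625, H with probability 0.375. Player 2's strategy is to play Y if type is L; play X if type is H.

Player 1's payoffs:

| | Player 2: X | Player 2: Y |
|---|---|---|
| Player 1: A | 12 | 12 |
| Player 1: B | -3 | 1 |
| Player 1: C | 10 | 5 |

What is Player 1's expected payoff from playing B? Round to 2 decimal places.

-0.50

E[B] = 0.625·1 + 0.375·(-3) = 0.625 + (-1.125) = -0.5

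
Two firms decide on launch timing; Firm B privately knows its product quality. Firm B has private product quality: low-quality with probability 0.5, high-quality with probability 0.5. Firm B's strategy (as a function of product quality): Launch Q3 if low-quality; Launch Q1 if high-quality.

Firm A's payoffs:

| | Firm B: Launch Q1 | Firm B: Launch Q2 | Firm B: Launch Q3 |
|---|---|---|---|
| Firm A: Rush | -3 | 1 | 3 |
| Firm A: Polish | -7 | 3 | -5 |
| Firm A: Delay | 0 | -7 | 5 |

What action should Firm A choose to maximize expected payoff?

E[Rush] = 0.5·(3) + 0.5·(-3) = 0
E[Polish] = 0.5·(-5) + 0.5·(-7) = -6
E[Delay] = 0.5·(5) + 0.5·(0) = 2.5
Best response: Delay (2.5 is the largest).

Delay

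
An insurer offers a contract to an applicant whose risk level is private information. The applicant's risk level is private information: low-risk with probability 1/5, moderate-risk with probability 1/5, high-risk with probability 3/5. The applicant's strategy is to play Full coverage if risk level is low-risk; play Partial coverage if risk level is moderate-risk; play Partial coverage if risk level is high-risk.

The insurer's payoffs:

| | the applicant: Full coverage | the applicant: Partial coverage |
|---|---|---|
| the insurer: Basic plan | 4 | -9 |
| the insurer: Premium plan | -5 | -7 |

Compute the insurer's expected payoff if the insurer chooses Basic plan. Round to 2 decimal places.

-6.40

E[Basic plan] = 1/5·4 + 1/5·(-9) + 3/5·(-9) = 4/5 + (-9/5) + (-27/5) = -32/5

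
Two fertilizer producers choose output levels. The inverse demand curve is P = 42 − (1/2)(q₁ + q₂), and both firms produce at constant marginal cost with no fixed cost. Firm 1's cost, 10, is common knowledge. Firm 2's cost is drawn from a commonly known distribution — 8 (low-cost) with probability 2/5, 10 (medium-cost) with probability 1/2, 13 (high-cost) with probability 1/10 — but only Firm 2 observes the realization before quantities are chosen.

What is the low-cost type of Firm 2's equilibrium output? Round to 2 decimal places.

Type-c best response for Firm 2: q₂(c) = (42 − c) − q₁/2.
Firm 1 maximizes expected profit; its first-order condition is 42 − q₁ − (1/2)E[q₂] − 10 = 0.
Substituting E[q₂] and solving: E[c₂] = 9.5, so q₁ = (42 − 2·10 + 9.5)/(3/2) = 21.
q₂(low-cost) = (42 − 8 − (1/2)·21) = 23.5.

23.50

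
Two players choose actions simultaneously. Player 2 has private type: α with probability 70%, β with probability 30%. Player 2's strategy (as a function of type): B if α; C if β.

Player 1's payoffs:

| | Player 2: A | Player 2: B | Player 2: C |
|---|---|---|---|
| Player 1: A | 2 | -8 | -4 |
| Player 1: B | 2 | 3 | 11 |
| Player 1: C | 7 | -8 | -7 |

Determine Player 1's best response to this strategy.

B

E[A] = 0.7·(-8) + 0.3·(-4) = -6.8
E[B] = 0.7·(3) + 0.3·(11) = 5.4
E[C] = 0.7·(-8) + 0.3·(-7) = -7.7
Best response: B (5.4 is the largest).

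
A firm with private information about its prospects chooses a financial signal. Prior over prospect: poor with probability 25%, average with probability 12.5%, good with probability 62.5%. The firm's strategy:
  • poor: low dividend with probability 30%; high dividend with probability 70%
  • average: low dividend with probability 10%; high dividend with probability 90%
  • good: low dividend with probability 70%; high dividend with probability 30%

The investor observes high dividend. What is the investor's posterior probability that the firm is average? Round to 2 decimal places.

0.24

P(high dividend) = 0.25·0.7 + 0.125·0.9 + 0.625·0.3 = 0.475
P(average | high dividend) = (0.125·0.9) / 0.475 = 0.1125 / 0.475 = 0.236842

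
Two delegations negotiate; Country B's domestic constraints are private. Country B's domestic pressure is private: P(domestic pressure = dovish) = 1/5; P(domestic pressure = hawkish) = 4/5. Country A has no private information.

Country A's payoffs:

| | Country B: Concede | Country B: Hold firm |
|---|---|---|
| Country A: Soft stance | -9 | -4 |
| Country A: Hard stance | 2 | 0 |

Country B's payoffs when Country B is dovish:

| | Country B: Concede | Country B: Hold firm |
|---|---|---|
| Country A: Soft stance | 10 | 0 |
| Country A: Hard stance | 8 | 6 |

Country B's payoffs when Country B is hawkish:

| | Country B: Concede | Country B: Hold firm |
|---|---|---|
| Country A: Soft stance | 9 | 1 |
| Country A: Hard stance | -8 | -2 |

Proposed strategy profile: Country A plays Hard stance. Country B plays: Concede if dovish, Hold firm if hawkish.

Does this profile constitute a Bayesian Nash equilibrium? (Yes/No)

Yes

A profile is a BNE iff every type of every player is best-responding given beliefs about the other side.
Country A plays Hard stance: E[Hard stance] = 1/5·(2) + 4/5·(0) = 2/5; E[Soft stance] = -5. Best-responding. ✓
Country B (domestic pressure dovish), facing Hard stance: Concede gives 8, Hold firm gives 6. Proposed Concede is best. ✓
Country B (domestic pressure hawkish), facing Hard stance: Concede gives -8, Hold firm gives -2. Proposed Hold firm is best. ✓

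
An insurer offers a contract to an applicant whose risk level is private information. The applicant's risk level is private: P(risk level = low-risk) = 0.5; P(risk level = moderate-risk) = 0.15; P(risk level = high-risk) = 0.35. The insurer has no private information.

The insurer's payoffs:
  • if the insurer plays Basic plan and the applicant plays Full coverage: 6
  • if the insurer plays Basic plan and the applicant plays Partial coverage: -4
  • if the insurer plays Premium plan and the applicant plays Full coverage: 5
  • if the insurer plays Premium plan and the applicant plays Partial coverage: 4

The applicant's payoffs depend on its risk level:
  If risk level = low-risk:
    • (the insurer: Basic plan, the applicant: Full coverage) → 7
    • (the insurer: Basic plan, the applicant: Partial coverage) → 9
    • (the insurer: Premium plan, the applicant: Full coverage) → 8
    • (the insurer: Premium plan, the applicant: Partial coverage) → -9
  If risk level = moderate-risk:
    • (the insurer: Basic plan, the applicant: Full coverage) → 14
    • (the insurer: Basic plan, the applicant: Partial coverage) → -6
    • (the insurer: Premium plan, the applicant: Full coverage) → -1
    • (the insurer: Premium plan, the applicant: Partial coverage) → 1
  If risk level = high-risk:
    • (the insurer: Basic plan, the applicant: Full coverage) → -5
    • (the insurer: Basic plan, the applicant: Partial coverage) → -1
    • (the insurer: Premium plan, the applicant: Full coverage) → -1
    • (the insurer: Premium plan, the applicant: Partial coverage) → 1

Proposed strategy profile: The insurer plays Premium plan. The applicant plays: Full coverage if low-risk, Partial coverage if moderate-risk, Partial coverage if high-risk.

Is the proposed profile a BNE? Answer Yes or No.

Yes

The insurer plays Premium plan: E[Premium plan] = 0.5·(5) + 0.15·(4) + 0.35·(4) = 4.5; E[Basic plan] = 1. Best-responding. ✓
The applicant (risk level low-risk), facing Premium plan: Full coverage gives 8, Partial coverage gives -9. Proposed Full coverage is best. ✓
The applicant (risk level moderate-risk), facing Premium plan: Full coverage gives -1, Partial coverage gives 1. Proposed Partial coverage is best. ✓
The applicant (risk level high-risk), facing Premium plan: Full coverage gives -1, Partial coverage gives 1. Proposed Partial coverage is best. ✓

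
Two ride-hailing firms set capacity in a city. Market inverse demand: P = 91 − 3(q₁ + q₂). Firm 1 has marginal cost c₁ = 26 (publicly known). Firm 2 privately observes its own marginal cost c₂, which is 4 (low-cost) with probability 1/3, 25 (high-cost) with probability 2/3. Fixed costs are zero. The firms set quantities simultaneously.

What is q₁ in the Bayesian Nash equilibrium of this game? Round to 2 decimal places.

6.33

Each type of Firm 2 best-responds to q₁; Firm 1 best-responds to the expected q₂ over Firm 2's types.
Firm 2 with cost c maximizes (91 − 3(q₁+q₂) − c)·q₂, giving q₂(c) = (91 − c − 3q₁)/6.
E[c₂] = 1/3·4 + 2/3·25 = 18
Firm 1's FOC against E[q₂] yields q₁ = (91 − 2·26 + E[c₂])/9 = (91 − 52 + 18)/9 = 6.33333.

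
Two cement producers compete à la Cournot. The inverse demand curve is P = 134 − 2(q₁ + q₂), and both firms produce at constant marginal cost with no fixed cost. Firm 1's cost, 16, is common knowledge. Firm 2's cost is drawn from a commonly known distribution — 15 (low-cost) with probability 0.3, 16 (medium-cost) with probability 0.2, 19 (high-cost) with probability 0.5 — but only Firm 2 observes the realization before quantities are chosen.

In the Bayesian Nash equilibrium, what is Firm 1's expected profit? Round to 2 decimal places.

789.37

Firm 2 with cost c maximizes (134 − 2(q₁+q₂) − c)·q₂, giving q₂(c) = (134 − c − 2q₁)/4.
E[c₂] = 0.3·15 + 0.2·16 + 0.5·19 = 17.2
Firm 1's FOC against E[q₂] yields q₁ = (134 − 2·16 + E[c₂])/6 = (134 − 32 + 17.2)/6 = 19.8667.
E[P] = 134 − 2·(q₁ + E[q₂]) = 55.7333; Firm 1's expected profit = (E[P] − 16)·q₁ = (55.7333 − 16)·19.8667 = 789.369.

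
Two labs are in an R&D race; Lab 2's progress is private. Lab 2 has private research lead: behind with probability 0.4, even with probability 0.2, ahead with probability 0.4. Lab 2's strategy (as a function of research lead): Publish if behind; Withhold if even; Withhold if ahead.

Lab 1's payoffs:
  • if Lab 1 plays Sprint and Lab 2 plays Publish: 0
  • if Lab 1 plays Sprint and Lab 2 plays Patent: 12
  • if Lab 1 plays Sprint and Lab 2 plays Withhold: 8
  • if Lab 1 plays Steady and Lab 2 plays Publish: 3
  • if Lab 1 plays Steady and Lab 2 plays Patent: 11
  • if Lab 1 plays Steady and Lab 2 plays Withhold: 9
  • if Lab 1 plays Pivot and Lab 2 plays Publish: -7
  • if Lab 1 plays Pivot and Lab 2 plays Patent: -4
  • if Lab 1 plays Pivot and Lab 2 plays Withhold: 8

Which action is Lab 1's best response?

Compute Lab 1's expected payoff for each action, taking the expectation over Lab 2's type.
E[Sprint] = 0.4·(0) + 0.2·(8) + 0.4·(8) = 4.8
E[Steady] = 0.4·(3) + 0.2·(9) + 0.4·(9) = 6.6
E[Pivot] = 0.4·(-7) + 0.2·(8) + 0.4·(8) = 2
Best response: Steady (6.6 is the largest).

Steady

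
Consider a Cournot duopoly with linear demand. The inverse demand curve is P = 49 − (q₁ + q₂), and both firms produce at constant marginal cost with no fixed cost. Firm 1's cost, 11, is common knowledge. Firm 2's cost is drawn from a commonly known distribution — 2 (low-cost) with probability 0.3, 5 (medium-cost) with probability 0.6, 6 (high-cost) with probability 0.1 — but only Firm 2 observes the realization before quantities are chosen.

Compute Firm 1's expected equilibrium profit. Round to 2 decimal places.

108.16

Each type of Firm 2 best-responds to q₁; Firm 1 best-responds to the expected q₂ over Firm 2's types.
Firm 2 with cost c maximizes (49 − (q₁+q₂) − c)·q₂, giving q₂(c) = (49 − c − q₁)/2.
E[c₂] = 0.3·2 + 0.6·5 + 0.1·6 = 4.2
Firm 1's FOC against E[q₂] yields q₁ = (49 − 2·11 + E[c₂])/3 = (49 − 22 + 4.2)/3 = 10.4.
E[P] = 49 − (q₁ + E[q₂]) = 21.4; Firm 1's expected profit = (E[P] − 11)·q₁ = (21.4 − 11)·10.4 = 108.16.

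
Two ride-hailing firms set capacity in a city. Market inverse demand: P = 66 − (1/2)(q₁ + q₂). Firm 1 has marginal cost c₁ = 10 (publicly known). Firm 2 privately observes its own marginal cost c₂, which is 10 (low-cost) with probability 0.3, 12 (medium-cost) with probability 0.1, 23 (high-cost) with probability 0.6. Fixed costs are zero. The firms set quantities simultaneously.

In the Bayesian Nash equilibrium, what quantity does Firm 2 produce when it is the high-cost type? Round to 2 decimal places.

21.67

Type-c best response for Firm 2: q₂(c) = (66 − c) − q₁/2.
Firm 1 maximizes expected profit; its first-order condition is 66 − q₁ − (1/2)E[q₂] − 10 = 0.
Substituting E[q₂] and solving: E[c₂] = 18, so q₁ = (66 − 2·10 + 18)/(3/2) = 42.6667.
q₂(high-cost) = (66 − 23 − (1/2)·42.6667) = 21.6667.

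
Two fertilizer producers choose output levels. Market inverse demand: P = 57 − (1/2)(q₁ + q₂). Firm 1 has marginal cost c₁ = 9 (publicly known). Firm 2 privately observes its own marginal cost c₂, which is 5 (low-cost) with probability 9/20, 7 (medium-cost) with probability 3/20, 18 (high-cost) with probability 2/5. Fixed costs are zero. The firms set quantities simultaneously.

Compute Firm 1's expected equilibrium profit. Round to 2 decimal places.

544.50

Type-c best response for Firm 2: q₂(c) = (57 − c) − q₁/2.
Firm 1 maximizes expected profit; its first-order condition is 57 − q₁ − (1/2)E[q₂] − 9 = 0.
Substituting E[q₂] and solving: E[c₂] = 10.5, so q₁ = (57 − 2·9 + 10.5)/(3/2) = 33.
E[P] = 57 − (1/2)·(q₁ + E[q₂]) = 25.5; Firm 1's expected profit = (E[P] − 9)·q₁ = (25.5 − 9)·33 = 544.5.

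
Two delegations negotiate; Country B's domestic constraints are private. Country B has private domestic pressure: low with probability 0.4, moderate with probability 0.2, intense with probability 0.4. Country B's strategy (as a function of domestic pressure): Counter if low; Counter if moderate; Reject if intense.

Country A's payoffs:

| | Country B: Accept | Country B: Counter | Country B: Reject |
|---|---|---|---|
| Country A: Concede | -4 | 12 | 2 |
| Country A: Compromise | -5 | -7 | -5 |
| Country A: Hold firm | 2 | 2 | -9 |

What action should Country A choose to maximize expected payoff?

Concede

E[Concede] = 0.4·(12) + 0.2·(12) + 0.4·(2) = 8
E[Compromise] = 0.4·(-7) + 0.2·(-7) + 0.4·(-5) = -6.2
E[Hold firm] = 0.4·(2) + 0.2·(2) + 0.4·(-9) = -2.4
Best response: Concede (8 is the largest).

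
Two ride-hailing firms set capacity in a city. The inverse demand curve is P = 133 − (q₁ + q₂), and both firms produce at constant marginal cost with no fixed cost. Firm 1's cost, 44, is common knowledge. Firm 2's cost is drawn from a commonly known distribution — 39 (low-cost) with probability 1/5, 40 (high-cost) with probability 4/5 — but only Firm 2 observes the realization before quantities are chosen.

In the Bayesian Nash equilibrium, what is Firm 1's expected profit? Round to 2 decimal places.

799.00

Type-c best response for Firm 2: q₂(c) = (133 − c)/2 − q₁/2.
Firm 1 maximizes expected profit; its first-order condition is 133 − 2q₁ − E[q₂] − 44 = 0.
Substituting E[q₂] and solving: E[c₂] = 39.8, so q₁ = (133 − 2·44 + 39.8)/3 = 28.2667.
E[P] = 133 − (q₁ + E[q₂]) = 72.2667; Firm 1's expected profit = (E[P] − 44)·q₁ = (72.2667 − 44)·28.2667 = 799.004.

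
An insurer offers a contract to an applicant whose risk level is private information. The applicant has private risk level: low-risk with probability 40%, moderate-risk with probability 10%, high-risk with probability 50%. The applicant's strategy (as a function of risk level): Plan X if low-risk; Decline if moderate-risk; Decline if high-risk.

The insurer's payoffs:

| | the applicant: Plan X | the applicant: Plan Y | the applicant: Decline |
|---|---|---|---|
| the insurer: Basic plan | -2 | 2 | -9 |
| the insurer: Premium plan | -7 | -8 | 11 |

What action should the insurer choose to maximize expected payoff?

Premium plan

E[Basic plan] = 0.4·(-2) + 0.1·(-9) + 0.5·(-9) = -6.2
E[Premium plan] = 0.4·(-7) + 0.1·(11) + 0.5·(11) = 3.8
Best response: Premium plan (3.8 is the largest).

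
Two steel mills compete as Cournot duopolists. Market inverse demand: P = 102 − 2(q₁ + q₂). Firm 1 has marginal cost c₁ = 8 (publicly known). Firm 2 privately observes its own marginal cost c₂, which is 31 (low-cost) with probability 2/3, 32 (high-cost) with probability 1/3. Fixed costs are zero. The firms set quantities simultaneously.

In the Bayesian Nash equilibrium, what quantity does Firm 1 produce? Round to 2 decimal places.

Type-c best response for Firm 2: q₂(c) = (102 − c)/4 − q₁/2.
Firm 1 maximizes expected profit; its first-order condition is 102 − 4q₁ − 2E[q₂] − 8 = 0.
Substituting E[q₂] and solving: E[c₂] = 31.3333, so q₁ = (102 − 2·8 + 31.3333)/6 = 19.5556.

19.56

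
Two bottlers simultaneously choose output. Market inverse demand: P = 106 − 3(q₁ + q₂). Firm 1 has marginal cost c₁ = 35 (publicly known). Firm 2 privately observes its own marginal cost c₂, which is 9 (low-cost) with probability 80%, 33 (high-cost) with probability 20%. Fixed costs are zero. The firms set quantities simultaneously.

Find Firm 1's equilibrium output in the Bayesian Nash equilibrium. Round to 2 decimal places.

5.53

Type-c best response for Firm 2: q₂(c) = (106 − c)/6 − q₁/2.
Firm 1 maximizes expected profit; its first-order condition is 106 − 6q₁ − 3E[q₂] − 35 = 0.
Substituting E[q₂] and solving: E[c₂] = 13.8, so q₁ = (106 − 2·35 + 13.8)/9 = 5.53333.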